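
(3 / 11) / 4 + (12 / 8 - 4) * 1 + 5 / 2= 3 / 44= 0.07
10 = 10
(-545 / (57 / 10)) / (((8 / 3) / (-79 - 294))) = 1016425 / 76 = 13374.01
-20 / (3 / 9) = -60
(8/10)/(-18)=-2/45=-0.04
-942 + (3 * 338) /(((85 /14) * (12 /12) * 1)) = -65874 /85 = -774.99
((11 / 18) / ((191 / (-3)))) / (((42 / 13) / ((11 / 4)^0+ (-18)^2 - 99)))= -16159 / 24066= -0.67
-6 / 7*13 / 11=-78 / 77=-1.01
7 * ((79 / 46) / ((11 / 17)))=9401 / 506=18.58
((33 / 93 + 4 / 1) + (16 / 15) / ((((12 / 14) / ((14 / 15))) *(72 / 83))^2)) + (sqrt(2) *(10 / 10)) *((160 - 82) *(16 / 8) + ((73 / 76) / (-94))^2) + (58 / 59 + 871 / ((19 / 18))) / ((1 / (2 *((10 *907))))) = 7961736145 *sqrt(2) / 51036736 + 5125310824009375739 / 342001966500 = 14986423.41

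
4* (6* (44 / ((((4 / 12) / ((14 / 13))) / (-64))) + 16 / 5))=-14187648 / 65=-218271.51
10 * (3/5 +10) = 106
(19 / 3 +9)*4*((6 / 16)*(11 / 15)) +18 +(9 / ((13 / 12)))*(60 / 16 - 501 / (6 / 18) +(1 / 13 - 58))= -32705678 / 2535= -12901.65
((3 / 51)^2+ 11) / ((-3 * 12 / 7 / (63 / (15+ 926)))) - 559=-152058446 / 271949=-559.14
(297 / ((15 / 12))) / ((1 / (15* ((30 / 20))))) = 5346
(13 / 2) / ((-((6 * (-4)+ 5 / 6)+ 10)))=39 / 79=0.49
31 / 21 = 1.48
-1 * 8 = -8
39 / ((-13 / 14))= -42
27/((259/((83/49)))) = 2241/12691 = 0.18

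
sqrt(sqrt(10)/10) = 10^(3/4)/10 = 0.56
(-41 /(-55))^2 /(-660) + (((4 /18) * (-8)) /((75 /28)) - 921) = -16560929389 /17968500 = -921.66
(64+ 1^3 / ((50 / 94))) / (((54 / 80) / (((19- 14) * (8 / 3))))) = 3904 / 3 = 1301.33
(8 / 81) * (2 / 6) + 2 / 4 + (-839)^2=342105865 / 486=703921.53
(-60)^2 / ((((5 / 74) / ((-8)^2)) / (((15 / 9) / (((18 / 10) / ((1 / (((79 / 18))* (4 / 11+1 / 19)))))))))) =3959296000 / 2291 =1728195.55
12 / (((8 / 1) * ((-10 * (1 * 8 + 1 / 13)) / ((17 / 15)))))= -221 / 10500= -0.02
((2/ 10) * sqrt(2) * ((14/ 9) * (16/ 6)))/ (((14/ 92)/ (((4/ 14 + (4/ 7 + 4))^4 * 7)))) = 30038.66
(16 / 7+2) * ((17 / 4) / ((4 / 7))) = 255 / 8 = 31.88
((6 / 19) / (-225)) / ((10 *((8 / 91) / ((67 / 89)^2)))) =-408499 / 451497000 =-0.00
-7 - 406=-413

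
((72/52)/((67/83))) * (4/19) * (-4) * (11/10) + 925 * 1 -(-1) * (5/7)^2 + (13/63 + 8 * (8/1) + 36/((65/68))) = 37431607337/36490545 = 1025.79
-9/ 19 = -0.47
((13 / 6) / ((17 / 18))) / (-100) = -39 / 1700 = -0.02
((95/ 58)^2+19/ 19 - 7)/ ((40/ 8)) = -11159/ 16820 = -0.66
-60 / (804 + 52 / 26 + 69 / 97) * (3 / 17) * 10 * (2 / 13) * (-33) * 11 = 126759600 / 17293471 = 7.33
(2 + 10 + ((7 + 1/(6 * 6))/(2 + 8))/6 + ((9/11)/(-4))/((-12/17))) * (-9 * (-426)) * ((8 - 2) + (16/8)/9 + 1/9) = 99417253/330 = 301264.40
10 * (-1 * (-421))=4210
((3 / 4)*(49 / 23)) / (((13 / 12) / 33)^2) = 5762988 / 3887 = 1482.63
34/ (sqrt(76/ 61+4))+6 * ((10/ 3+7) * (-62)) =-3829.16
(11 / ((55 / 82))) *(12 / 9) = 328 / 15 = 21.87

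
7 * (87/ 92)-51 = -4083/ 92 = -44.38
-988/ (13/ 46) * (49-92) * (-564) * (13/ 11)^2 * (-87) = 1246593737376/ 121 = 10302427581.62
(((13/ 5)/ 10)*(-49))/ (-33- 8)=637/ 2050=0.31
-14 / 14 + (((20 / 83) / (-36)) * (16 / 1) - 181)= -136034 / 747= -182.11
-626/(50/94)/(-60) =14711/750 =19.61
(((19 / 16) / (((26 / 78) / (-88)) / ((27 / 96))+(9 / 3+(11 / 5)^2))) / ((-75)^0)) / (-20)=-28215 / 3719168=-0.01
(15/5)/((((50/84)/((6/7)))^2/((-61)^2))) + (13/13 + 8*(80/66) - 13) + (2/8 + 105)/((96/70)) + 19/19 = 10218136967/440000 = 23223.04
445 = 445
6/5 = 1.20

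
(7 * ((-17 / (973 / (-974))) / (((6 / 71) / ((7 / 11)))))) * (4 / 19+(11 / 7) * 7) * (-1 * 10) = -2921410730 / 29051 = -100561.45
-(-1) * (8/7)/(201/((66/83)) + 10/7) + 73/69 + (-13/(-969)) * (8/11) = 3430101833/3199053693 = 1.07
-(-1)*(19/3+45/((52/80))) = 2947/39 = 75.56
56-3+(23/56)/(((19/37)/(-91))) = -3007/152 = -19.78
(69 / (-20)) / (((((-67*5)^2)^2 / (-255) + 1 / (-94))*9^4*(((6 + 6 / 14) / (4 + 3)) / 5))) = 900473 / 15534851826863610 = 0.00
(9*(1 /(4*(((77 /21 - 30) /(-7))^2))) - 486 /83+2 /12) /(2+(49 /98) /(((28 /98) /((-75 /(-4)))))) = -137492900 /865583013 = -0.16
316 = 316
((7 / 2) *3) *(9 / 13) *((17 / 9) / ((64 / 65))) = 1785 / 128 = 13.95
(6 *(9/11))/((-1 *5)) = -54/55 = -0.98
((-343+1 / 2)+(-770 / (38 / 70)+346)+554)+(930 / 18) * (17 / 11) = -979465 / 1254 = -781.07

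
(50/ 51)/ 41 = 50/ 2091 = 0.02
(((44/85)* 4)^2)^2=959512576/52200625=18.38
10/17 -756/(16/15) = -48155/68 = -708.16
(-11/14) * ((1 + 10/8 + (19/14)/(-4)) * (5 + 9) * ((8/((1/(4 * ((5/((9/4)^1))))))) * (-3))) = 94160/21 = 4483.81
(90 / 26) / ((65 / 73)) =657 / 169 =3.89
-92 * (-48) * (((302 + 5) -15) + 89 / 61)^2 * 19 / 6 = 4481114081184 / 3721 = 1204276829.13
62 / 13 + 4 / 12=199 / 39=5.10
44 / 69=0.64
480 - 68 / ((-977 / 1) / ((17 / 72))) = 8441569 / 17586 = 480.02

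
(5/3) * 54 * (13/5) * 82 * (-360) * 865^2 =-5168498868000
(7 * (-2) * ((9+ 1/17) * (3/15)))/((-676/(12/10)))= 3234/71825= 0.05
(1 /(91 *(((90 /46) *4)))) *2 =23 /8190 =0.00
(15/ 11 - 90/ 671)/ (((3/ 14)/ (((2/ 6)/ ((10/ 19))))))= 665/ 183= 3.63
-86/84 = -43/42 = -1.02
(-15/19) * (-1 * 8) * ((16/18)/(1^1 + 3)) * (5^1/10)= 40/57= 0.70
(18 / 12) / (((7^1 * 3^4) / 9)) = 1 / 42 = 0.02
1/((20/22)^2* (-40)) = -121/4000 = -0.03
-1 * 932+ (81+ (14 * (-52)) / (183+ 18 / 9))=-158163 / 185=-854.94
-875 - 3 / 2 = -1753 / 2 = -876.50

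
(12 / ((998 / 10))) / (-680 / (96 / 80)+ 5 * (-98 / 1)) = -18 / 158183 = -0.00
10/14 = 5/7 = 0.71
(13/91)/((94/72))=0.11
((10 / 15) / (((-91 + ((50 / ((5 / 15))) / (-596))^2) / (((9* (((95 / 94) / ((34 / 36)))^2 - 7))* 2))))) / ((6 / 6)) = 3983159912736 / 5155432173139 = 0.77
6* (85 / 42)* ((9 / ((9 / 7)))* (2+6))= 680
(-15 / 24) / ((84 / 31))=-155 / 672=-0.23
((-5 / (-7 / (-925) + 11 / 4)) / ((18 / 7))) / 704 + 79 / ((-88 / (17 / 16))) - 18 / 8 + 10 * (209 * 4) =1080470236663 / 129292416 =8356.80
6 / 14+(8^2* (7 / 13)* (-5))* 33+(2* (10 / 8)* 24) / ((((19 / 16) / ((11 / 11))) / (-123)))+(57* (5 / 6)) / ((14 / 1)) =-82280131 / 6916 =-11897.07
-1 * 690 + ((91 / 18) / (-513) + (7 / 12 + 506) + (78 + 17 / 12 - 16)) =-1108171 / 9234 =-120.01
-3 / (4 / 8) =-6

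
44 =44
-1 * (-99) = 99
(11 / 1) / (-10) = -11 / 10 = -1.10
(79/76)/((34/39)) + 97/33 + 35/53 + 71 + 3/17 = 343333613/4519416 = 75.97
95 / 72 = 1.32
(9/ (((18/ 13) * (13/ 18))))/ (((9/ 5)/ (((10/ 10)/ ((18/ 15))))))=25/ 6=4.17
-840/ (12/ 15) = -1050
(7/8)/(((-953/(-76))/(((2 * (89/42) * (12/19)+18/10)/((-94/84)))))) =-0.28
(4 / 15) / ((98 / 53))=106 / 735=0.14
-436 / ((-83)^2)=-436 / 6889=-0.06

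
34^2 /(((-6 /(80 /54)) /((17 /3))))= -393040 /243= -1617.45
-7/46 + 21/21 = 39/46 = 0.85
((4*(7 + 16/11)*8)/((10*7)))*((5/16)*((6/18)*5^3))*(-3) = -11625/77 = -150.97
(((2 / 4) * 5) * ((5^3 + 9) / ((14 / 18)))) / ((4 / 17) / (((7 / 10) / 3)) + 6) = 61.46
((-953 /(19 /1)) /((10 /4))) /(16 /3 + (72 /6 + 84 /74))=-105783 /97375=-1.09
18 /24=3 /4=0.75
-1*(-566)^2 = -320356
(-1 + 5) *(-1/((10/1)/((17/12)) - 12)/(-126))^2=289/28005264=0.00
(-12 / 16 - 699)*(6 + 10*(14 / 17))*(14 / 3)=-790251 / 17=-46485.35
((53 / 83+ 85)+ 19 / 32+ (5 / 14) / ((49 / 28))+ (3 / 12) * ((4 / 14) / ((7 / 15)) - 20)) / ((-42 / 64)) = -505637 / 4067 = -124.33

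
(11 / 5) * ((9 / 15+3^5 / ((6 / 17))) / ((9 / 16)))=202136 / 75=2695.15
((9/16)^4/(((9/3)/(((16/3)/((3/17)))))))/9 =0.11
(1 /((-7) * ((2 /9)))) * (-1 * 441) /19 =567 /38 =14.92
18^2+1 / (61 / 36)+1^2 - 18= 18763 / 61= 307.59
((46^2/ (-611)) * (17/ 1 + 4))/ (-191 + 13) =22218/ 54379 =0.41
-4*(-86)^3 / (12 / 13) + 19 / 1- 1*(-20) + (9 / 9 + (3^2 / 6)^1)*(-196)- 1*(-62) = 8267561 / 3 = 2755853.67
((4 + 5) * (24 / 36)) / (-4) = -3 / 2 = -1.50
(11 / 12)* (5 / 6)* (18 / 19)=55 / 76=0.72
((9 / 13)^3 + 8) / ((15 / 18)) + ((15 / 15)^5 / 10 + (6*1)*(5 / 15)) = 265797 / 21970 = 12.10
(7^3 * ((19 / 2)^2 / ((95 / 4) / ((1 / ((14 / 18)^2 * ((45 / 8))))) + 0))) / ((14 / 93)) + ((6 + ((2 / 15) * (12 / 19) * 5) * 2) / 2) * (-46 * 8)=1285.53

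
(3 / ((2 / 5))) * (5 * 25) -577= 721 / 2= 360.50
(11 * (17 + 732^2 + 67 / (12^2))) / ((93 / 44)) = 9336501691 / 3348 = 2788680.31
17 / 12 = 1.42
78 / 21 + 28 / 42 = 92 / 21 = 4.38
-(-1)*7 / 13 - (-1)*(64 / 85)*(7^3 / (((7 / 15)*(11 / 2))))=245917 / 2431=101.16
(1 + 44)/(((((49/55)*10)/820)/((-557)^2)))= 62965034550/49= 1285000705.10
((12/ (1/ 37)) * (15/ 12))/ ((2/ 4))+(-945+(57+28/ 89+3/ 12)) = 79233/ 356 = 222.56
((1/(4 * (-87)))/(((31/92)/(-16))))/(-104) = -0.00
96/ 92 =24/ 23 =1.04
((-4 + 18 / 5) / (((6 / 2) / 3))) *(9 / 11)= -18 / 55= -0.33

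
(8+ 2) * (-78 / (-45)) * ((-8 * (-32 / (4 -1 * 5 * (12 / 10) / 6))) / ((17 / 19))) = 252928 / 153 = 1653.12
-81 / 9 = -9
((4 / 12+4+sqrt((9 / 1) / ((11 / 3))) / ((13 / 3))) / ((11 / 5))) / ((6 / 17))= 6.05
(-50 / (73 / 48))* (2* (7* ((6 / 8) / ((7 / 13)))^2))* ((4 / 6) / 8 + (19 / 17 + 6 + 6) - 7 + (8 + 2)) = -125672625 / 8687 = -14466.75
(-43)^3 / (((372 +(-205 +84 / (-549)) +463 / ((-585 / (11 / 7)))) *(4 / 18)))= -178744059585 / 82733744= -2160.47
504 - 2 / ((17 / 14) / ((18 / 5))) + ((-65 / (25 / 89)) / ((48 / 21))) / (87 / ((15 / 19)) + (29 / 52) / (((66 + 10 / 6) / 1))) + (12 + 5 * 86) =64047216531 / 68196860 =939.15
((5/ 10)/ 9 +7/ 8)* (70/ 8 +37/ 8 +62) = 70.14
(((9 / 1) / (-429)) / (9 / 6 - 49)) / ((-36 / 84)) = -14 / 13585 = -0.00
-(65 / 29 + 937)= -27238 / 29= -939.24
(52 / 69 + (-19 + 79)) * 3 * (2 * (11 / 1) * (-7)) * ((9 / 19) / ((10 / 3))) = -8715168 / 2185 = -3988.64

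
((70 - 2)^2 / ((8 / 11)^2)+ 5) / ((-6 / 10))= -14578.75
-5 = -5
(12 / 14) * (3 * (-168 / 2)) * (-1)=216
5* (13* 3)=195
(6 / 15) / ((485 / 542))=1084 / 2425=0.45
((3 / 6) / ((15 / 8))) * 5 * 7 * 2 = 18.67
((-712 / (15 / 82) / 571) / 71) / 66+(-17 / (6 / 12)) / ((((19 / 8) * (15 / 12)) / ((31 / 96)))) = -3.70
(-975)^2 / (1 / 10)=9506250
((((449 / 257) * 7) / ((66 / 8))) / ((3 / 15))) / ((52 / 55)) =78575 / 10023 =7.84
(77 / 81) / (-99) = -7 / 729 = -0.01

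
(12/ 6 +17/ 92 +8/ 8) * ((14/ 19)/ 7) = 0.34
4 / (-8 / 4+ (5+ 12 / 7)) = 28 / 33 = 0.85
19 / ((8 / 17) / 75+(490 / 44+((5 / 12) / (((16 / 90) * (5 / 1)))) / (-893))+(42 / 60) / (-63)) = 22844368800 / 13383195659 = 1.71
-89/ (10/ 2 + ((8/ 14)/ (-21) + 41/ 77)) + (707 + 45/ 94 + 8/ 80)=691.41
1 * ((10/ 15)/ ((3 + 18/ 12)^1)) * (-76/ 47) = -0.24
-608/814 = -304/407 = -0.75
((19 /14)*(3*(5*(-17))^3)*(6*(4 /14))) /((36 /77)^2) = -1411873375 /72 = -19609352.43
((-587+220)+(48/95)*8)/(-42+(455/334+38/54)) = 310949658/34211875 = 9.09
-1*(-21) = 21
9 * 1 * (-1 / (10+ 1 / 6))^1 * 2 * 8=-864 / 61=-14.16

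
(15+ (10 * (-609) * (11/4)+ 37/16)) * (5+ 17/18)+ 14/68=-486914369/4896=-99451.46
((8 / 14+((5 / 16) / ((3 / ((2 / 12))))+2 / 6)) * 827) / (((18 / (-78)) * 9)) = -19986109 / 54432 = -367.18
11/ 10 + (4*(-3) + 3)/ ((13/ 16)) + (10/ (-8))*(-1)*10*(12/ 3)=5203/ 130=40.02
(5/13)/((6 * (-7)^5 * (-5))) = 1/1310946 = 0.00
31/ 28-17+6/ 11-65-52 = -40763/ 308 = -132.35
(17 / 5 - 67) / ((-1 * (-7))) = -318 / 35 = -9.09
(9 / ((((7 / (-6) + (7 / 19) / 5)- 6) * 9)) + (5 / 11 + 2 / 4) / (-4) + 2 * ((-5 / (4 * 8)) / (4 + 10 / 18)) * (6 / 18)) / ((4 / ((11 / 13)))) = -11742261 / 137914816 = -0.09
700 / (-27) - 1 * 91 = -3157 / 27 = -116.93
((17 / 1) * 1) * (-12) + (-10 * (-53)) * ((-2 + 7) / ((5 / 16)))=8276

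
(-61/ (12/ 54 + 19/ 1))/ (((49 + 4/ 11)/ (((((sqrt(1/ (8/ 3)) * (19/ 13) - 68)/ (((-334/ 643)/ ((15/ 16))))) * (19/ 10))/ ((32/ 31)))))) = -38881250001/ 2677386752 + 43455514707 * sqrt(6)/ 556896444416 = -14.33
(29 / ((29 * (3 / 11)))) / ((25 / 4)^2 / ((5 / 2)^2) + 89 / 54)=396 / 853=0.46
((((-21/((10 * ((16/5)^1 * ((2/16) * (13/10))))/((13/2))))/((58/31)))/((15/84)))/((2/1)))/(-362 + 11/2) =147/1334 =0.11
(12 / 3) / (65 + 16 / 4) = 4 / 69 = 0.06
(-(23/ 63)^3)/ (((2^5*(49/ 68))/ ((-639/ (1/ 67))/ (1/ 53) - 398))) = 469418421593/ 98018424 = 4789.08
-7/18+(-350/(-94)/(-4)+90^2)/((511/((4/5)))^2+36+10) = -2038333369/5523331806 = -0.37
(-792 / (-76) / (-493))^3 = -7762392 / 821867033863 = -0.00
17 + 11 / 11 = 18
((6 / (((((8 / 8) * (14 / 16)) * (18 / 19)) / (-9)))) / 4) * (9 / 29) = -1026 / 203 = -5.05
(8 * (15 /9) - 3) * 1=10.33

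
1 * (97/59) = 97/59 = 1.64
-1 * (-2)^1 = 2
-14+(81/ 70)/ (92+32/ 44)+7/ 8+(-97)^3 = -10860964739/ 11900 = -912686.11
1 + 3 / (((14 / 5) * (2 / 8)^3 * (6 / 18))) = 1447 / 7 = 206.71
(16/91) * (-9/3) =-48/91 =-0.53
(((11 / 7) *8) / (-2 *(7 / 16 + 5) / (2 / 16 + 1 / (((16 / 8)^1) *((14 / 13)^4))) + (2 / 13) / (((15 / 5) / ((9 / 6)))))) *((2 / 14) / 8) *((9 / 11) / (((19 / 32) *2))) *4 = -285779520 / 10077105829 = -0.03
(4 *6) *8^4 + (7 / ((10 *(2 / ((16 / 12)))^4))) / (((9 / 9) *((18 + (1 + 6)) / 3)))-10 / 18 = 331774181 / 3375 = 98303.46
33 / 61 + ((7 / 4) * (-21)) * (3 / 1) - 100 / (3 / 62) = -1593107 / 732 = -2176.38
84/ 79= 1.06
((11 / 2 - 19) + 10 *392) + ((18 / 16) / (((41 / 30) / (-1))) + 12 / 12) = 640695 / 164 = 3906.68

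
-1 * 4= -4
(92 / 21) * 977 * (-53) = -4763852 / 21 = -226850.10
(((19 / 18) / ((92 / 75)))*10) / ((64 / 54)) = 21375 / 2944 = 7.26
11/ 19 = 0.58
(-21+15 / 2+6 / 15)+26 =129 / 10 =12.90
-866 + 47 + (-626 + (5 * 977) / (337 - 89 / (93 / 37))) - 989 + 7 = -67618191 / 28048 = -2410.80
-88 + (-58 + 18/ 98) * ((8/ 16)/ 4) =-37329/ 392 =-95.23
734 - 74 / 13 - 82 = 8402 / 13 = 646.31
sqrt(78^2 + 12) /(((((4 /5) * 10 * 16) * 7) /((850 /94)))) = 425 * sqrt(381) /10528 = 0.79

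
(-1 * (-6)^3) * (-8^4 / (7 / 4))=-505563.43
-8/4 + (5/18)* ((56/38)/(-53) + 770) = 640093/3021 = 211.88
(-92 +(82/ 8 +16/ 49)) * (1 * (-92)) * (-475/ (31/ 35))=-871760375/ 217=-4017328.92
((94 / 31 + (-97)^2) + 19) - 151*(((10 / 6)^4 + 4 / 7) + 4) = 133156727 / 17577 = 7575.62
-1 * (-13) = 13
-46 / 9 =-5.11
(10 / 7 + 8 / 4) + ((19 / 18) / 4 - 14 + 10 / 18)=-4915 / 504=-9.75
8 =8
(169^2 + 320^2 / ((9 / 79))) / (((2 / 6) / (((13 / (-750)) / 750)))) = -108506437 / 1687500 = -64.30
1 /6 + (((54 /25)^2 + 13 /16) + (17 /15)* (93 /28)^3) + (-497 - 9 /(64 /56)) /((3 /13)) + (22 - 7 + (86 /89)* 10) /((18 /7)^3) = -1904218523761433 /890167320000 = -2139.17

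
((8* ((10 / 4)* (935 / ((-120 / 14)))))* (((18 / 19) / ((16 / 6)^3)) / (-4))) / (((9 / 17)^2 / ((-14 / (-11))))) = 1203685 / 9728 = 123.73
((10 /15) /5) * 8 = 16 /15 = 1.07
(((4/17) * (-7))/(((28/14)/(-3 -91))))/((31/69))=90804/527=172.30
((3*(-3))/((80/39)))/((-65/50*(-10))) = -27/80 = -0.34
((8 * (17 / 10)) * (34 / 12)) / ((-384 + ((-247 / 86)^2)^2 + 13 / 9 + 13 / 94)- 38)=-0.11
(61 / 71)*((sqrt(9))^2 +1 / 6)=3355 / 426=7.88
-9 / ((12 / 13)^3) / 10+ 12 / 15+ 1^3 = 0.66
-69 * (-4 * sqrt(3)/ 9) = 92 * sqrt(3)/ 3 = 53.12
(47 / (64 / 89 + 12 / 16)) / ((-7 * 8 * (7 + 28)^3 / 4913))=-0.07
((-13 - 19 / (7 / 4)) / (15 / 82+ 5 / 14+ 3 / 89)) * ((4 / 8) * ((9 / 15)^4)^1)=-49360023 / 18320000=-2.69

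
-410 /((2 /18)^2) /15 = -2214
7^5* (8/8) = 16807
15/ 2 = 7.50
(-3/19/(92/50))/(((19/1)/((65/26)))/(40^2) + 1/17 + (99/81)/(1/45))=-2550000/1636269151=-0.00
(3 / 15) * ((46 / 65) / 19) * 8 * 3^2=3312 / 6175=0.54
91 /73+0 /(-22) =1.25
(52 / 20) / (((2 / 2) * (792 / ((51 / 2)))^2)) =0.00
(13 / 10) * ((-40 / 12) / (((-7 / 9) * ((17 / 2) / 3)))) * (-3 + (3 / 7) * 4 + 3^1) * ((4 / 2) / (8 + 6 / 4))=11232 / 15827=0.71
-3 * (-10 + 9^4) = -19653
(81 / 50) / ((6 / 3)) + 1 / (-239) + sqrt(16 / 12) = 19259 / 23900 + 2 * sqrt(3) / 3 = 1.96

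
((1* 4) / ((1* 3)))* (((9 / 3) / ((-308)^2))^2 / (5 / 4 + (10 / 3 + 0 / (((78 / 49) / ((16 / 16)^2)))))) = 9 / 30934676080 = 0.00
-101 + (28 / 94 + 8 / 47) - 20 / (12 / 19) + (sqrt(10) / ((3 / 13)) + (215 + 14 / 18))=13 * sqrt(10) / 3 + 35354 / 423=97.28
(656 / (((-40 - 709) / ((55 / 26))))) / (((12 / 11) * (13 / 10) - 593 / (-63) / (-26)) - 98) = 17859600 / 934502797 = 0.02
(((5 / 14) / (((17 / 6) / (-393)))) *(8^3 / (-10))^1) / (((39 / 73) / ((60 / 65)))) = 4382.31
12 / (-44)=-3 / 11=-0.27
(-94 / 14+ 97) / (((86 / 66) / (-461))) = -9614616 / 301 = -31942.25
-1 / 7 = -0.14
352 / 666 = 176 / 333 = 0.53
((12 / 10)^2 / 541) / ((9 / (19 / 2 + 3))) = 2 / 541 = 0.00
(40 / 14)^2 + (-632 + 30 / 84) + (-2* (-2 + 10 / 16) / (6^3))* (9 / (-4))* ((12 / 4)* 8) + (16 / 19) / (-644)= -213845087 / 342608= -624.17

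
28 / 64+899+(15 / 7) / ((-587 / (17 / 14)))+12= 419448789 / 460208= 911.43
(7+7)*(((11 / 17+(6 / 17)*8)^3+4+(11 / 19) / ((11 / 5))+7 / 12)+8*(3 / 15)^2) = 9207402659 / 14002050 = 657.58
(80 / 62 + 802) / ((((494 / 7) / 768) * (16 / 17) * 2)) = 35560056 / 7657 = 4644.12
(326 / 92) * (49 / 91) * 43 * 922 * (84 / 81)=633305204 / 8073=78447.32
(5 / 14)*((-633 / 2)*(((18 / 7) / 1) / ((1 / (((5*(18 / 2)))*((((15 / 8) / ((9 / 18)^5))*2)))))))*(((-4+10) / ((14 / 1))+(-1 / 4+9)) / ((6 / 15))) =-24707176875 / 686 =-36016292.82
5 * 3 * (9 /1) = 135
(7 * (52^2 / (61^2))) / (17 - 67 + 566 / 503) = -170014 / 1633519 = -0.10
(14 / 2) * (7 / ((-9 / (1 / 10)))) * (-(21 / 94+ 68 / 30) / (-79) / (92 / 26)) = -2236507 / 461154600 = -0.00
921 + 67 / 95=87562 / 95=921.71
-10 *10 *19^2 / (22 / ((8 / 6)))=-72200 / 33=-2187.88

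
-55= -55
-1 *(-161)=161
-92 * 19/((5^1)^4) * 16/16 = -1748/625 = -2.80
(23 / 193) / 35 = 23 / 6755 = 0.00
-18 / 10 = -9 / 5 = -1.80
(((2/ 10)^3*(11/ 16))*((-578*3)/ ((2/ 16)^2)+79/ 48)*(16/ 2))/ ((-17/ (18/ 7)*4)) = 25111911/ 136000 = 184.65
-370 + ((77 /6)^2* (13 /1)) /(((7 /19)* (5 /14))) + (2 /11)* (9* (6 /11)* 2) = 15903.60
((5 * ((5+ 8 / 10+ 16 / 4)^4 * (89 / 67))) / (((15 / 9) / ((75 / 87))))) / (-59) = -1539201867 / 2865925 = -537.07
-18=-18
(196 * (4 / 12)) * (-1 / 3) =-196 / 9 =-21.78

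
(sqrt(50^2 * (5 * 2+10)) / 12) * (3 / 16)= 3.49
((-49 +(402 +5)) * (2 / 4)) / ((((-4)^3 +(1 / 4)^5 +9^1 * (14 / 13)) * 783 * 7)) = -2382848 / 3962384811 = -0.00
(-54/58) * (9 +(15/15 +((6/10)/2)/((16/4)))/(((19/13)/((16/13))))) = -25407/2755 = -9.22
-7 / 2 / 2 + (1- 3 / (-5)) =-3 / 20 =-0.15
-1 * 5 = -5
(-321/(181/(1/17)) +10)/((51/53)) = 10.28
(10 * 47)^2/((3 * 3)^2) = 220900/81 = 2727.16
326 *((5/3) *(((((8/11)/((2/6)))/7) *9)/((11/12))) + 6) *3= 9195156/847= 10856.15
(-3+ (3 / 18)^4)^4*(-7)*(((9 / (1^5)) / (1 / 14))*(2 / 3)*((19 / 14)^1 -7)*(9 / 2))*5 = 631180100422673165 / 104485552128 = 6040836.15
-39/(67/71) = -2769/67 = -41.33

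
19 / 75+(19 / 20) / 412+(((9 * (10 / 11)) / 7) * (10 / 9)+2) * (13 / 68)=143392273 / 161792400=0.89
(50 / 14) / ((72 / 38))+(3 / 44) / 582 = 1013713 / 537768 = 1.89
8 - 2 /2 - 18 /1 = -11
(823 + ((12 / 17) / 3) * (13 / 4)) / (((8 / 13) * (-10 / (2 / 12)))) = -22.31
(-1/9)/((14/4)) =-2/63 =-0.03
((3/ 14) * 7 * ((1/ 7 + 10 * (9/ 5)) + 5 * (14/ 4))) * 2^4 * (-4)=-23952/ 7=-3421.71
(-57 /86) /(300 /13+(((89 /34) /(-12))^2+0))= -0.03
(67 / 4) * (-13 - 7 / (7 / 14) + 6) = -1407 / 4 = -351.75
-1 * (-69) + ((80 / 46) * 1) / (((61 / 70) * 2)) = 98207 / 1403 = 70.00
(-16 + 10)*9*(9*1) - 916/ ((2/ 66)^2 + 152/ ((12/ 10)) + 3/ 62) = -4219872462/ 8555609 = -493.23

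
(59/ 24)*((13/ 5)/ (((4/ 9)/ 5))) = 2301/ 32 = 71.91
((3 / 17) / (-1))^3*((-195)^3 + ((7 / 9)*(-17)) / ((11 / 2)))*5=11011092945 / 54043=203746.89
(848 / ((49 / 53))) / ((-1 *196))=-11236 / 2401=-4.68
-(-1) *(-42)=-42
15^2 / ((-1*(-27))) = 25 / 3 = 8.33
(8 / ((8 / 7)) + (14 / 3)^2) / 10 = 259 / 90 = 2.88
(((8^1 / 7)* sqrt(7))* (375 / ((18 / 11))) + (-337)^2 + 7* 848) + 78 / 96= 5500* sqrt(7) / 21 + 1912093 / 16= 120198.75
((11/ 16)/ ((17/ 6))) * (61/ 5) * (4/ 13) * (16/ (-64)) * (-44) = 22143/ 2210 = 10.02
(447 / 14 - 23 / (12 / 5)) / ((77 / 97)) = 182069 / 6468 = 28.15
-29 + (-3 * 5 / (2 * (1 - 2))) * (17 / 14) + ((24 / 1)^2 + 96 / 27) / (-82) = -278557 / 10332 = -26.96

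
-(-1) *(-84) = -84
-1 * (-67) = 67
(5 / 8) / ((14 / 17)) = 85 / 112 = 0.76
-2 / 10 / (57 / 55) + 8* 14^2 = 89365 / 57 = 1567.81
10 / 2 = 5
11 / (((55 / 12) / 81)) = 972 / 5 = 194.40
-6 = -6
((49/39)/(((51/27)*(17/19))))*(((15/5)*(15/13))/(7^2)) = 2565/48841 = 0.05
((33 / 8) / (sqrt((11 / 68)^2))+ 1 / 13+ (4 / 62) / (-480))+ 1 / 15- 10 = 15.64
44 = 44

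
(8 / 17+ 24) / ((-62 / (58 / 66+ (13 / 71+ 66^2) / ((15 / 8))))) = -917.32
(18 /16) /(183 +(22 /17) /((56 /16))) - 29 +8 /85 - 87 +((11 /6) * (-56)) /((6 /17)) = -54324393149 /133544520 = -406.79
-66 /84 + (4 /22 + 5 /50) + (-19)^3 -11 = -2645144 /385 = -6870.50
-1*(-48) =48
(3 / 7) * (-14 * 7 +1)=-291 / 7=-41.57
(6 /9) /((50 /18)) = 6 /25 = 0.24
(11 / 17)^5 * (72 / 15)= 0.54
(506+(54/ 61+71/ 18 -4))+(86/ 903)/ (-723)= 938813569/ 1852326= 506.83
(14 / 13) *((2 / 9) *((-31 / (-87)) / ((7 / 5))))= 620 / 10179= 0.06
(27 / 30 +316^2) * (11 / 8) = 10984259 / 80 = 137303.24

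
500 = 500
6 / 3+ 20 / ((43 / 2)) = 2.93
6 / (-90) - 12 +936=13859 / 15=923.93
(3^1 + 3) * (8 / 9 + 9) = 178 / 3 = 59.33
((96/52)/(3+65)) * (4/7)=24/1547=0.02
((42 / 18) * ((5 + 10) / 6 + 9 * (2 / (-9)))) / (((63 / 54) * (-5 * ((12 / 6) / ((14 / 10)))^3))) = -0.07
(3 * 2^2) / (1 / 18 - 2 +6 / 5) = -1080 / 67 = -16.12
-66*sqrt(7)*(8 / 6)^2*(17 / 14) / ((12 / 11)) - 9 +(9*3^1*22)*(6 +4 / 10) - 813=14898 / 5 - 8228*sqrt(7) / 63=2634.06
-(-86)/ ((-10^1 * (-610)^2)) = -0.00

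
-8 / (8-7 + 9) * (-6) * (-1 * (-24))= 576 / 5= 115.20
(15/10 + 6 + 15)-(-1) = 47/2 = 23.50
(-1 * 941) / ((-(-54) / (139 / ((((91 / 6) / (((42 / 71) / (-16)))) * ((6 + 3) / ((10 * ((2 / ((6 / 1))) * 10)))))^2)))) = -0.20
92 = 92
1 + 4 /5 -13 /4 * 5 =-289 /20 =-14.45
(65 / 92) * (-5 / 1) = -325 / 92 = -3.53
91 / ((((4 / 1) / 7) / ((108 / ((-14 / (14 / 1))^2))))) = 17199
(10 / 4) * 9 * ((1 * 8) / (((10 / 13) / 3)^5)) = 812017791 / 5000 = 162403.56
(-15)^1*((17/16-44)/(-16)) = -10305/256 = -40.25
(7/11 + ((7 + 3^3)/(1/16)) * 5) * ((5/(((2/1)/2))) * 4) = 598540/11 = 54412.73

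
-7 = -7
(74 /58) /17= 37 /493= 0.08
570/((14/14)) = 570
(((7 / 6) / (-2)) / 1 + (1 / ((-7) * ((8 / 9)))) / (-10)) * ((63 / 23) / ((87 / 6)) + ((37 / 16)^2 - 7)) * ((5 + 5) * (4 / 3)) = 26460045 / 2390528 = 11.07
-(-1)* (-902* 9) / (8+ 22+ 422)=-4059 / 226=-17.96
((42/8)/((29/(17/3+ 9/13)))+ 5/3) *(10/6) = 15935/3393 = 4.70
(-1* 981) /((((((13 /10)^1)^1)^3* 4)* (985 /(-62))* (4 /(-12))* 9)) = -1013700 /432809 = -2.34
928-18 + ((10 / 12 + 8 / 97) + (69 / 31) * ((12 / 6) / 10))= 82213873 / 90210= 911.36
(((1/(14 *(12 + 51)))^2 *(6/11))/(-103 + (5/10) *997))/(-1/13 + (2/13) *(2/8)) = -26/564059727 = -0.00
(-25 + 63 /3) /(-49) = 4 /49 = 0.08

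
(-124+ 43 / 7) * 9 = -7425 / 7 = -1060.71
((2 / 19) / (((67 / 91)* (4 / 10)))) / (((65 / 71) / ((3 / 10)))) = 1491 / 12730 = 0.12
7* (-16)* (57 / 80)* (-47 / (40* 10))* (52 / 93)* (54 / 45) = 243789 / 38750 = 6.29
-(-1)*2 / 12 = 1 / 6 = 0.17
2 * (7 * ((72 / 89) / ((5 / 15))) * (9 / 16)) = 1701 / 89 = 19.11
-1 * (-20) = 20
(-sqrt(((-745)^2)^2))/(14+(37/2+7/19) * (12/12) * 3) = -21090950/2683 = -7860.96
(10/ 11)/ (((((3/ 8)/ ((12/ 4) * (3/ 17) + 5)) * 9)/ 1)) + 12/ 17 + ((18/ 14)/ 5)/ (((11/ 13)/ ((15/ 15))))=25979/ 10395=2.50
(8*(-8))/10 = -32/5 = -6.40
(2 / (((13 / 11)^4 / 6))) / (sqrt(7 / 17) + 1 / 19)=-28374258 / 35844055 + 31712406*sqrt(119) / 35844055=8.86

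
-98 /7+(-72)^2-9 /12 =20677 /4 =5169.25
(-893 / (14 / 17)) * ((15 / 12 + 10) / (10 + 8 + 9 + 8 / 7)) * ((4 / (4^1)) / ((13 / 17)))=-11613465 / 20488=-566.84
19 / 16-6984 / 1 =-111725 / 16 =-6982.81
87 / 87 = 1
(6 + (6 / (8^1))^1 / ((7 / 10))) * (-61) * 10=-30195 / 7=-4313.57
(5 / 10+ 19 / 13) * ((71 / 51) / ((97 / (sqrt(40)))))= 71 * sqrt(10) / 1261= 0.18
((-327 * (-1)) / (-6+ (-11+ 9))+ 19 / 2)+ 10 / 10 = -243 / 8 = -30.38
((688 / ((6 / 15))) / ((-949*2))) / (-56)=215 / 13286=0.02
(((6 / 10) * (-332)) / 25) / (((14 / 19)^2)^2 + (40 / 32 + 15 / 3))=-519198864 / 426461125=-1.22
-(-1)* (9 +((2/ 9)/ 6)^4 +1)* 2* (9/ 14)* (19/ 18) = 100973809/ 7440174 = 13.57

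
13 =13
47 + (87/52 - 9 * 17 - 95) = -10365/52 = -199.33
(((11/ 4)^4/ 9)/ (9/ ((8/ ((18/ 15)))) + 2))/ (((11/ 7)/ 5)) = 232925/ 38592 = 6.04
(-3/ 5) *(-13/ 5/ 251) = 39/ 6275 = 0.01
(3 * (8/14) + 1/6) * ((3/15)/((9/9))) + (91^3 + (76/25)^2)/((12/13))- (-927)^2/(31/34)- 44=-68439033093/542500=-126154.90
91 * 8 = 728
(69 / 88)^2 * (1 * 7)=33327 / 7744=4.30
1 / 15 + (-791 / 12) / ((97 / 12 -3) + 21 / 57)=-1984 / 165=-12.02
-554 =-554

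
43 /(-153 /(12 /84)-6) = -43 /1077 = -0.04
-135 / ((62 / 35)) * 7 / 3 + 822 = 39939 / 62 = 644.18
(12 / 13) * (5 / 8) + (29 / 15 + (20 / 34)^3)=5199827 / 1916070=2.71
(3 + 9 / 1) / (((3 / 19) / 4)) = 304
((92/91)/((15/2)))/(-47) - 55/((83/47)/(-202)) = 33499801078/5324865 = 6291.20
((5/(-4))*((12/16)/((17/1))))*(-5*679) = 50925/272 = 187.22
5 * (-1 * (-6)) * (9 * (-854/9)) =-25620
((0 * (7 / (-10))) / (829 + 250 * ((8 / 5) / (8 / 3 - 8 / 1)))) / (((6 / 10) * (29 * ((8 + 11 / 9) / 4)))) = 0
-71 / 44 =-1.61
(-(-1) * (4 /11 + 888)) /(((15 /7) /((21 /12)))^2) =5865643 /9900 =592.49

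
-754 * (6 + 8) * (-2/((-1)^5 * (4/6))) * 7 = -221676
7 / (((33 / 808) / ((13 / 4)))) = 18382 / 33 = 557.03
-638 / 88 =-29 / 4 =-7.25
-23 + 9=-14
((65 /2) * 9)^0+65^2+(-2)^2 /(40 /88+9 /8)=4228.53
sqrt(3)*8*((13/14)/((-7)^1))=-1.84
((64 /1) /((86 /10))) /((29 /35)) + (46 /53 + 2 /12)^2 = 10.05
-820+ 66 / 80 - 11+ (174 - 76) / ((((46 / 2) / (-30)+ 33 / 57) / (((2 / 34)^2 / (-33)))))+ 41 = -10736864951 / 13606120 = -789.12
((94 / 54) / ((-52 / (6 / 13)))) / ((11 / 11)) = -47 / 3042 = -0.02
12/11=1.09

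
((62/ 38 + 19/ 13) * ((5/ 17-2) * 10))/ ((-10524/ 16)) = 886240/ 11047569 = 0.08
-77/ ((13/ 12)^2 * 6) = -10.93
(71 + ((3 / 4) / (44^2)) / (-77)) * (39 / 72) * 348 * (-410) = -3271972151825 / 596288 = -5487234.61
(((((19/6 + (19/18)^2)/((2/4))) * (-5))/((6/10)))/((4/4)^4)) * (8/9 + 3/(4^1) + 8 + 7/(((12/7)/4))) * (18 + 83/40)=-5206832675/139968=-37200.16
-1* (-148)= 148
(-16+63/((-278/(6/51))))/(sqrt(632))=-37871 * sqrt(158)/746708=-0.64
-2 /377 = -0.01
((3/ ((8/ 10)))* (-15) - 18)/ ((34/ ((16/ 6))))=-99/ 17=-5.82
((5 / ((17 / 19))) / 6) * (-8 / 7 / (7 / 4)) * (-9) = 4560 / 833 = 5.47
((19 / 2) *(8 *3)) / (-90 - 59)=-228 / 149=-1.53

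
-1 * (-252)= 252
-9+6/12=-8.50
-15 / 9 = -5 / 3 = -1.67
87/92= 0.95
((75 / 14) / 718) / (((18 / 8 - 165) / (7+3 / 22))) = -3925 / 11997062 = -0.00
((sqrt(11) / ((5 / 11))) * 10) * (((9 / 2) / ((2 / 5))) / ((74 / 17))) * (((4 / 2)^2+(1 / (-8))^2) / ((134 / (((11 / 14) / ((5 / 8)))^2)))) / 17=3078603 * sqrt(11) / 19435360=0.53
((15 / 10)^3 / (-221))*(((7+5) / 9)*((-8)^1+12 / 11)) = 342 / 2431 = 0.14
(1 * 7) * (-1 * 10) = -70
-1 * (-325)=325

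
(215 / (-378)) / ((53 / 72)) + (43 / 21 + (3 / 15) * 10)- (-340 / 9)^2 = -1423.89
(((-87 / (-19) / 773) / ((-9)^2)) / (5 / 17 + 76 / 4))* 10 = 2465 / 65034036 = 0.00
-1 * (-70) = 70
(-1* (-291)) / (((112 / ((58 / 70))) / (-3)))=-25317 / 3920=-6.46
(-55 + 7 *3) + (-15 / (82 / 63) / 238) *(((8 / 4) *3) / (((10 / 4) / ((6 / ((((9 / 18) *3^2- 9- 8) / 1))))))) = -591478 / 17425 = -33.94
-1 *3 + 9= 6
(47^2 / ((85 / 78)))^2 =29687979204 / 7225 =4109062.87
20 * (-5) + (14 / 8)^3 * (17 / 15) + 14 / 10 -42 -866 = -192101 / 192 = -1000.53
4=4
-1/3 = -0.33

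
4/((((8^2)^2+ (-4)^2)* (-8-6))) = -1/14392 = -0.00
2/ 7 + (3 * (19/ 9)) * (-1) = -127/ 21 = -6.05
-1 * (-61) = 61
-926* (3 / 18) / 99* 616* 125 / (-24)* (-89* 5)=-180280625 / 81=-2225686.73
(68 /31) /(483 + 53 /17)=289 /64046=0.00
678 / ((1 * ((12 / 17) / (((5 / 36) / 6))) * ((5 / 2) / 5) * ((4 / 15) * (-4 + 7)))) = 48025 / 864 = 55.58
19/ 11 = 1.73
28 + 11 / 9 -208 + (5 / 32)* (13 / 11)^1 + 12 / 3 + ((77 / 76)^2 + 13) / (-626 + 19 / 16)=-1996388352643 / 11433049056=-174.62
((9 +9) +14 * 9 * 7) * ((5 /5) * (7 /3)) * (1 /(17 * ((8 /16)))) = 247.06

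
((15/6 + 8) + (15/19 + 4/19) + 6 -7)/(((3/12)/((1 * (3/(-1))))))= -126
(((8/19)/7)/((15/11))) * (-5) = -88/399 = -0.22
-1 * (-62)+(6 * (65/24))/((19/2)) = 2421/38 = 63.71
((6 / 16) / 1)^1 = 3 / 8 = 0.38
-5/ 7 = -0.71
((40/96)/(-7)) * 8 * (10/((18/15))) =-250/63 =-3.97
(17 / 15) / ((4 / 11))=187 / 60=3.12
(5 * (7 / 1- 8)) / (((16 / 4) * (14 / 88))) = -55 / 7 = -7.86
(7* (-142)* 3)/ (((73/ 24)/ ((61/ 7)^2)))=-38043504/ 511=-74449.13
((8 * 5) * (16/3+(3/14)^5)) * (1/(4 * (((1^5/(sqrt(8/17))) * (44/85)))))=215147825 * sqrt(34)/17748192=70.68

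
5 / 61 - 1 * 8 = -483 / 61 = -7.92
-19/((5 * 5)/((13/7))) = -247/175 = -1.41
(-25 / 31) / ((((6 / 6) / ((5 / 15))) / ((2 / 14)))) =-25 / 651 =-0.04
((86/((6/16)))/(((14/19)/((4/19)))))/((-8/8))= -1376/21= -65.52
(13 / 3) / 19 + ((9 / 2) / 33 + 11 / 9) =5969 / 3762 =1.59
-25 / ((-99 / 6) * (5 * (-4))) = -5 / 66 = -0.08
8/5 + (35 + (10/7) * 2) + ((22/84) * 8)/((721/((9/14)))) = 6970237/176645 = 39.46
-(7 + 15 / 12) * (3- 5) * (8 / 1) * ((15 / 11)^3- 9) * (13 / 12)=-111852 / 121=-924.40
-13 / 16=-0.81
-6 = -6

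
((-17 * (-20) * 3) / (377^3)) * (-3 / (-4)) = 765 / 53582633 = 0.00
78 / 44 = 39 / 22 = 1.77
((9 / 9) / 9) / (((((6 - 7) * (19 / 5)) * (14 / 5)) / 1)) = -25 / 2394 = -0.01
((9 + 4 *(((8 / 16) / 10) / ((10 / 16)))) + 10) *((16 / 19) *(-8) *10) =-1301.56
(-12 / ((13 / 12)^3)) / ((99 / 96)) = -221184 / 24167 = -9.15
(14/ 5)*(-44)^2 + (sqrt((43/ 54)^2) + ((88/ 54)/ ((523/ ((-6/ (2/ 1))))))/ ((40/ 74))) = 5421.58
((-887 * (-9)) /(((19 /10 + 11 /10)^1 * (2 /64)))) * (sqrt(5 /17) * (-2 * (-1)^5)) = 170304 * sqrt(85) /17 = 92360.31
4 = 4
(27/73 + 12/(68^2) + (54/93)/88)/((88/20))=13634805/158269694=0.09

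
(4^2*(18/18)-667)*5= -3255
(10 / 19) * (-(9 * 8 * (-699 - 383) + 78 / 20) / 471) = 259667 / 2983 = 87.05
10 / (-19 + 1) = -0.56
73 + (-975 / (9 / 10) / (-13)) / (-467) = 102023 / 1401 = 72.82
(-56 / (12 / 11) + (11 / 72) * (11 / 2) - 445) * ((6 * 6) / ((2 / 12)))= -214053 / 2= -107026.50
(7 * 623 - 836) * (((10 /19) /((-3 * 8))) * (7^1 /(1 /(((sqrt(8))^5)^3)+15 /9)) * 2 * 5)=-54260898830745600000 /16712576742195029+3881041920000 * sqrt(2) /16712576742195029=-3246.71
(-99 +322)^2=49729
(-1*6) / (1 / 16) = -96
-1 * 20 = -20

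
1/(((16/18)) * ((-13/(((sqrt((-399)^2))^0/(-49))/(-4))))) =-9/20384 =-0.00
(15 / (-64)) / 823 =-15 / 52672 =-0.00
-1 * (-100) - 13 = 87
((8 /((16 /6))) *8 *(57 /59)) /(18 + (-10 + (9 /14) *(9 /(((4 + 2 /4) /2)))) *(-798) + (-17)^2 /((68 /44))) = 1368 /361847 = 0.00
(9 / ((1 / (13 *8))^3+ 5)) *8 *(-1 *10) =-809902080 / 5624321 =-144.00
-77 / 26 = -2.96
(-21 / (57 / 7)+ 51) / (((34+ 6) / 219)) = 5037 / 19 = 265.11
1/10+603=6031/10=603.10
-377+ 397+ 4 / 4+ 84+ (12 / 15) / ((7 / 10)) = 743 / 7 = 106.14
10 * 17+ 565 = 735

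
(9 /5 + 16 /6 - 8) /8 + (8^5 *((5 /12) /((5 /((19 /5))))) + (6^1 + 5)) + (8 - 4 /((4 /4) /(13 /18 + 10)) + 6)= 3728953 /360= 10358.20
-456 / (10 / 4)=-912 / 5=-182.40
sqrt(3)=1.73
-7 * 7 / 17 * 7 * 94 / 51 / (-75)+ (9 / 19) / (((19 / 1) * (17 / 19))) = 647023 / 1235475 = 0.52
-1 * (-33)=33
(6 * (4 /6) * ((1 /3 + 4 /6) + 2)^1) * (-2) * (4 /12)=-8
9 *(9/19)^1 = 81/19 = 4.26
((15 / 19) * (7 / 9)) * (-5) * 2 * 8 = -2800 / 57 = -49.12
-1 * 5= -5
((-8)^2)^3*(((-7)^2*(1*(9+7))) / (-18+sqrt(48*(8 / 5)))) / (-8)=51380224*sqrt(30) / 309+192675840 / 103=2781387.05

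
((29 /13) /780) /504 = 29 /5110560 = 0.00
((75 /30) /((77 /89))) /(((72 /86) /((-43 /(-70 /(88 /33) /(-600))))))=-16456100 /4851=-3392.31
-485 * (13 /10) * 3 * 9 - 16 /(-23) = -783049 /46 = -17022.80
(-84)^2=7056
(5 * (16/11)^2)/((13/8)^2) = 81920/20449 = 4.01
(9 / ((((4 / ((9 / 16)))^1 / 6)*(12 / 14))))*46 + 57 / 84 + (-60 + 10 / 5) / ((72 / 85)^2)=1484971 / 4536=327.37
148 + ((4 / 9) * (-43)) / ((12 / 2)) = 3910 / 27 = 144.81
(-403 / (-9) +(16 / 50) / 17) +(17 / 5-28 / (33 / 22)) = 112952 / 3825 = 29.53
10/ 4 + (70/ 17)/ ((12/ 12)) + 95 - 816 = -24289/ 34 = -714.38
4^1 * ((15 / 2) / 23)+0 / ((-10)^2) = 30 / 23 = 1.30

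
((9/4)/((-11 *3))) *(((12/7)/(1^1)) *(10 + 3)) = -117/77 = -1.52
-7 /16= -0.44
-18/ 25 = -0.72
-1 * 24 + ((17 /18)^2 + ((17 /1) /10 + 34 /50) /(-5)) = -955153 /40500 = -23.58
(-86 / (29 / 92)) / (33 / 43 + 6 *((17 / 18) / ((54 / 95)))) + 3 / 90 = -1651280821 / 65068170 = -25.38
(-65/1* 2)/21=-130/21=-6.19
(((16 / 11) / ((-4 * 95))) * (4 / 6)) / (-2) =4 / 3135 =0.00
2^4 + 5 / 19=309 / 19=16.26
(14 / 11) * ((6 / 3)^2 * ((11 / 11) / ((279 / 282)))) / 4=1316 / 1023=1.29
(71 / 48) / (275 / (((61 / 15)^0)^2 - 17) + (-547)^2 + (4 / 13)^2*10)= 11999 / 2427051663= 0.00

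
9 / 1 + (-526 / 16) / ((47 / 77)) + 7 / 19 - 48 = -660753 / 7144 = -92.49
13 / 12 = 1.08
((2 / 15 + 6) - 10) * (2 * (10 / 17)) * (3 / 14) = -116 / 119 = -0.97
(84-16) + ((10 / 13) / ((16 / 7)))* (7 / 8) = 56821 / 832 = 68.29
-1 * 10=-10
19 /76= 0.25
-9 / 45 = -1 / 5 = -0.20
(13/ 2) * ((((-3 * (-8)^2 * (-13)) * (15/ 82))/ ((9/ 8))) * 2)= 5276.10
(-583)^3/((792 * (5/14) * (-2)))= 126098819/360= 350274.50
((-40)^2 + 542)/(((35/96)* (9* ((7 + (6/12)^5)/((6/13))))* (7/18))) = 1253376/11375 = 110.19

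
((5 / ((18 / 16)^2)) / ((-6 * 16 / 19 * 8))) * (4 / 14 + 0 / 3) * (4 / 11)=-190 / 18711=-0.01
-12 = -12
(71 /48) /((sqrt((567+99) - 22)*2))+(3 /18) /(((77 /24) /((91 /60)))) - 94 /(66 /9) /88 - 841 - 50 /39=-842.32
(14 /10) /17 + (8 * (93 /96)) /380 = 531 /5168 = 0.10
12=12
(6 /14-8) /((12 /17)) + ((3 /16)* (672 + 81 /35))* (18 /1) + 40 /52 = 24743123 /10920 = 2265.85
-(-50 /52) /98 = 25 /2548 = 0.01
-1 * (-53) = 53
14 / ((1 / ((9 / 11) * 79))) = 9954 / 11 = 904.91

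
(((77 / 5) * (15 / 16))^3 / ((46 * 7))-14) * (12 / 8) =-2630733 / 376832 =-6.98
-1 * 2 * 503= -1006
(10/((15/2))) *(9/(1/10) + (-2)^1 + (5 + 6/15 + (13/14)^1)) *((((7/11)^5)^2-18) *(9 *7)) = -18485408876748642/129687123005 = -142538.51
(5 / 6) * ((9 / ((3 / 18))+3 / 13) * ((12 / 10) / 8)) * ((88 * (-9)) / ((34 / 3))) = -209385 / 442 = -473.72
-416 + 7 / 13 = -415.46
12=12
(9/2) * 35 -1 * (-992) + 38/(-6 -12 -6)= 13775/12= 1147.92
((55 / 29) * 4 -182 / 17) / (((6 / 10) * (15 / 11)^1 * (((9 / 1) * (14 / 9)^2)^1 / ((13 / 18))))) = -109967 / 869652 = -0.13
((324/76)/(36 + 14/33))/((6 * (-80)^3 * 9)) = -99/23386112000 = -0.00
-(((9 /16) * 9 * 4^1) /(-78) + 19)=-1949 /104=-18.74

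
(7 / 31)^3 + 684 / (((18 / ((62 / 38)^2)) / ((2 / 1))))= 114523121 / 566029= 202.33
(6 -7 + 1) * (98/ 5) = 0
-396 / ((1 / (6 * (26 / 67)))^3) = -1503380736 / 300763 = -4998.56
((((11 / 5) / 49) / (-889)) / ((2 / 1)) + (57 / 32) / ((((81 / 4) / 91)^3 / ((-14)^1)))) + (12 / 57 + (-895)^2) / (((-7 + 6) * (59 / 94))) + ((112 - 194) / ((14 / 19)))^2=-109521965667044334767 / 86504212235070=-1266088.24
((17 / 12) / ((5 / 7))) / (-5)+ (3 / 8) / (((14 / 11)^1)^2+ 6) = -192211 / 553200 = -0.35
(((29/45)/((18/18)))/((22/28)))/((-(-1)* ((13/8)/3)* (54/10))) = 3248/11583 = 0.28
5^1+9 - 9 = 5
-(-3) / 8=3 / 8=0.38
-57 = -57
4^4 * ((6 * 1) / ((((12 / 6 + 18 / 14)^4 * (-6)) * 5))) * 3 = -1843968 / 1399205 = -1.32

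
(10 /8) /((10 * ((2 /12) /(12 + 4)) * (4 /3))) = 9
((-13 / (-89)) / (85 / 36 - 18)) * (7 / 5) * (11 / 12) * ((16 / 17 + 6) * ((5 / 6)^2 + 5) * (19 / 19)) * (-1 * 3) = 2421419 / 1703638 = 1.42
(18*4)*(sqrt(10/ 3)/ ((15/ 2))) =16*sqrt(30)/ 5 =17.53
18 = 18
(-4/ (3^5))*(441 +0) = -196/ 27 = -7.26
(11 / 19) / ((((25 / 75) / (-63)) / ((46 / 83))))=-60.64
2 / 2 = 1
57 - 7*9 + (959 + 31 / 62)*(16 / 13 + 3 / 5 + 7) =550363 / 65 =8467.12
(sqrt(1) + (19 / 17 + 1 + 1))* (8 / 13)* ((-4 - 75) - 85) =-91840 / 221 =-415.57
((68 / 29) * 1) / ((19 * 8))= 17 / 1102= 0.02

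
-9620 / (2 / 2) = -9620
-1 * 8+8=0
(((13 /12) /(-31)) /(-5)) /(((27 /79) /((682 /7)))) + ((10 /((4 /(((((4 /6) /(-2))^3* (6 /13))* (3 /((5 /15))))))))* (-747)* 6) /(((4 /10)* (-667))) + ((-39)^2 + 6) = 74854592927 /49164570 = 1522.53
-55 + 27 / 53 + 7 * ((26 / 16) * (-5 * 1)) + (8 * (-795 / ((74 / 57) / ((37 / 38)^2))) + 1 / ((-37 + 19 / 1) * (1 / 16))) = -344881817 / 72504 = -4756.73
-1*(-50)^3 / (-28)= -31250 / 7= -4464.29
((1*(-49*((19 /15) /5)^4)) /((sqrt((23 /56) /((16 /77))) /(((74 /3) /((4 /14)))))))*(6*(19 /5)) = -502786758544*sqrt(506) /40025390625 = -282.57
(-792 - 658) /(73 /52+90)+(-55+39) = -151448 /4753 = -31.86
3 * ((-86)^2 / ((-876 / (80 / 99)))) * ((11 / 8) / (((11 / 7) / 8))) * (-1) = 1035440 / 7227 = 143.27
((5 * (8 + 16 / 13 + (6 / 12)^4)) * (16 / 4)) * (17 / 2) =164305 / 104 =1579.86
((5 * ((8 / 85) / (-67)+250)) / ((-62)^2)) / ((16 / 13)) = 9254323 / 35026528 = 0.26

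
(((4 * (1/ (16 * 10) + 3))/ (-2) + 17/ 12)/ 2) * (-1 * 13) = 14339/ 480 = 29.87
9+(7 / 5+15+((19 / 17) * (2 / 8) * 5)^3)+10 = 59941339 / 1572160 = 38.13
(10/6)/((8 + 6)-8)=5/18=0.28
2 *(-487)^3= -231002606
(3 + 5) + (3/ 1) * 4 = 20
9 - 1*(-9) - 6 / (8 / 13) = 33 / 4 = 8.25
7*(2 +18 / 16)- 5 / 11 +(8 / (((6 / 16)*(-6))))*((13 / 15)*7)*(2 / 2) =-1781 / 11880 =-0.15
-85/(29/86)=-7310/29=-252.07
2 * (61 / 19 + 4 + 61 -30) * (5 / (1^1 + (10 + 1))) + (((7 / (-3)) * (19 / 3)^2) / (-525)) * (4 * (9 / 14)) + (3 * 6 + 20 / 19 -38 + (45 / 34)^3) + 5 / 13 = 245503606661 / 15290238600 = 16.06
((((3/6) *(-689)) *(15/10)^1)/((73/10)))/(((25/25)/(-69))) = 713115/146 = 4884.35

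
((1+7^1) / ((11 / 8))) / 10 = 32 / 55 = 0.58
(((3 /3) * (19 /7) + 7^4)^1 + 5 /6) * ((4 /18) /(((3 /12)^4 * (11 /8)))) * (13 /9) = 143700.73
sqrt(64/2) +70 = 4*sqrt(2) +70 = 75.66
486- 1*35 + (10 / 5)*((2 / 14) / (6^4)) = 2045737 / 4536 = 451.00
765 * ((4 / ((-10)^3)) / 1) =-153 / 50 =-3.06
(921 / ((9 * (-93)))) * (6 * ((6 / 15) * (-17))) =20876 / 465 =44.89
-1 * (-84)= 84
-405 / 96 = -135 / 32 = -4.22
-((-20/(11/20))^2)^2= -25600000000/14641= -1748514.45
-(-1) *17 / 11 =17 / 11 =1.55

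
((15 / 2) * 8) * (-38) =-2280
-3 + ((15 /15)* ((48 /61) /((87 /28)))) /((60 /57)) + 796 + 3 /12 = 793.49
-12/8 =-1.50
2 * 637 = 1274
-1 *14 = -14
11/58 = 0.19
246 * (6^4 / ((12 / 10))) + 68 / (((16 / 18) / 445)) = 599445 / 2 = 299722.50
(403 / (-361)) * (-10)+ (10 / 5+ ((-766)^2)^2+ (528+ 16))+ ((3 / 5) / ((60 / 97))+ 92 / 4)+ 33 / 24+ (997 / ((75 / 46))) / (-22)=820287732506533469 / 2382600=344282604090.71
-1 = -1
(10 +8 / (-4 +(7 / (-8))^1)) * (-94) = -30644 / 39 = -785.74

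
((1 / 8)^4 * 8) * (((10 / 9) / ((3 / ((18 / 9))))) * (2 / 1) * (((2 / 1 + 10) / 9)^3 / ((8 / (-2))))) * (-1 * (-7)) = -35 / 2916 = -0.01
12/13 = 0.92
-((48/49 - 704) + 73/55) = 1891063/2695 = 701.69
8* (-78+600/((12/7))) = 2176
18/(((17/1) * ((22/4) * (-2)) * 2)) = -9/187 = -0.05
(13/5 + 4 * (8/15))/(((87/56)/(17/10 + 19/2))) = 222656/6525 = 34.12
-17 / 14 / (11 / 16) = -1.77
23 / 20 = 1.15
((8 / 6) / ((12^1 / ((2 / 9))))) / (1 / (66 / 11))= 4 / 27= 0.15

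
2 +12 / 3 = 6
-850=-850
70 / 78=35 / 39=0.90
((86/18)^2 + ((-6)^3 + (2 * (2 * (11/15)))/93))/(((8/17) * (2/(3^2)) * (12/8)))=-1231.28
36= 36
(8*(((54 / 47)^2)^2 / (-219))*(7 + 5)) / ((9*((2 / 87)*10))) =-657569664 / 1781083565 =-0.37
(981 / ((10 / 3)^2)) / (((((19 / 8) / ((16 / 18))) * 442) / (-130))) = -15696 / 1615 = -9.72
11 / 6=1.83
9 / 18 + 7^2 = 49.50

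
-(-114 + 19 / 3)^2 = -104329 / 9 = -11592.11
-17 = -17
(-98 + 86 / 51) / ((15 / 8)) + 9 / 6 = -76297 / 1530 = -49.87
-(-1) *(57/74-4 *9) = -35.23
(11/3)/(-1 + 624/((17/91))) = 0.00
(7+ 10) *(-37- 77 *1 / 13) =-9486 / 13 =-729.69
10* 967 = 9670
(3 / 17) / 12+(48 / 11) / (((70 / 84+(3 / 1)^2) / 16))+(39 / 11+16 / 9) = 4940261 / 397188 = 12.44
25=25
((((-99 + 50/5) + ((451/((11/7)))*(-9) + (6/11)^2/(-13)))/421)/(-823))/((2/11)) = 2101546/49547069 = 0.04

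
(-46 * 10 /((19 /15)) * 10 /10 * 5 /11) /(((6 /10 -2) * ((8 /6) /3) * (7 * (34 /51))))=1164375 /20482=56.85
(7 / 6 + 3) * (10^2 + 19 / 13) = 422.76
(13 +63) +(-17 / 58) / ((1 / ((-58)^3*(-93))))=-5318408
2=2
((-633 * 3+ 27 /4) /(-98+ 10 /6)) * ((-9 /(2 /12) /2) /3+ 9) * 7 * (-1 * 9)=0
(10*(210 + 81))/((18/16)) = 7760/3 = 2586.67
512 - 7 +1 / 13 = 6566 / 13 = 505.08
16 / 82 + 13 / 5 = 573 / 205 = 2.80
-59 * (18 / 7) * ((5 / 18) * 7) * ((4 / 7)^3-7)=689415 / 343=2009.96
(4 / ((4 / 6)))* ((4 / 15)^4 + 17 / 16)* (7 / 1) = 6053047 / 135000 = 44.84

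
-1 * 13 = -13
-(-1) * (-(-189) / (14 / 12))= 162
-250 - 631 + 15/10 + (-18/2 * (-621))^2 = 62472083/2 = 31236041.50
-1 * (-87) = 87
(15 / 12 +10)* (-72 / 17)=-810 / 17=-47.65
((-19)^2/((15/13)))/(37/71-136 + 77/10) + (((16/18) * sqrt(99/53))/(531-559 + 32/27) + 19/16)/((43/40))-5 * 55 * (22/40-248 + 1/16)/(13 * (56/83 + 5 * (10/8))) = 95951107522081/127191105756-720 * sqrt(583)/412499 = 754.34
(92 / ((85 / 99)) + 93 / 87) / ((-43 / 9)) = -2400903 / 105995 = -22.65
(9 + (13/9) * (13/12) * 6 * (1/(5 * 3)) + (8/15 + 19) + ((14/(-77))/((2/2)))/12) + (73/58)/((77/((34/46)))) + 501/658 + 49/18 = 32.64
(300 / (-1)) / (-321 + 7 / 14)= 600 / 641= 0.94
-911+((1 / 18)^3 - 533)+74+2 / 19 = -151795277 / 110808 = -1369.89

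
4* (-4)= -16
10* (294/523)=2940/523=5.62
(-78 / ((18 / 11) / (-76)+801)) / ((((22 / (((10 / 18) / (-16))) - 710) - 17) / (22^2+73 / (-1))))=7444580 / 253078403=0.03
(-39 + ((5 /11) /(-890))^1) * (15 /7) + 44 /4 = -142097 /1958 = -72.57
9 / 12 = 3 / 4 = 0.75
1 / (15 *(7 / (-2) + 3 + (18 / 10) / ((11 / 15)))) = 22 / 645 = 0.03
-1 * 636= -636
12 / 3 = 4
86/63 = 1.37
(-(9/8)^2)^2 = 6561/4096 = 1.60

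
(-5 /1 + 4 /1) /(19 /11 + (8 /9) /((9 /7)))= -891 /2155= -0.41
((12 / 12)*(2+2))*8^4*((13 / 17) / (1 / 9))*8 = 15335424 / 17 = 902083.76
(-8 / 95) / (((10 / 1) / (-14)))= 56 / 475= 0.12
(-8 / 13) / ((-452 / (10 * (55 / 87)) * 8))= 275 / 255606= 0.00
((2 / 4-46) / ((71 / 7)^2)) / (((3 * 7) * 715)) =-49 / 1663530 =-0.00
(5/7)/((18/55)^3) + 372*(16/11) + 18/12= 562.97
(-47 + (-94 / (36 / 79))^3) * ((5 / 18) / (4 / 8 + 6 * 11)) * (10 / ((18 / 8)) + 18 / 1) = -25850476411505 / 31414068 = -822894.90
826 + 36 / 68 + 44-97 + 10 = 13320 / 17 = 783.53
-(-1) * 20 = 20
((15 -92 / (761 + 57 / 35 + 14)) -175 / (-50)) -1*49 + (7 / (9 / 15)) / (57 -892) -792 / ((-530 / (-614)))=-3421726126133 / 3608818230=-948.16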